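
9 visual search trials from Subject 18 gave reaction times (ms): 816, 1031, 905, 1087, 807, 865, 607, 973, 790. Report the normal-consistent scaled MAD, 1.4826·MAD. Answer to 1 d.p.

111.2 ms

Sorted: 607, 790, 807, 816, 865, 905, 973, 1031, 1087 → median = 865
|x − 865| sorted: 0, 40, 49, 58, 75, 108, 166, 222, 258 → MAD = 75
Robust SD ≈ 1.4826 × 75 = 111.195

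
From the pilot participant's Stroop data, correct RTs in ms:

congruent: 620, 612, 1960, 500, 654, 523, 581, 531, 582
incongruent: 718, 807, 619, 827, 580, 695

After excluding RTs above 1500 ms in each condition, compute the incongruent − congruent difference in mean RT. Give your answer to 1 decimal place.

congruent: exclude 1960
M(congruent) = 4603/8 = 575.375
M(incongruent) = 4246/6 = 707.667
Difference = 707.667 − 575.375 = 132.292 ms

132.3 ms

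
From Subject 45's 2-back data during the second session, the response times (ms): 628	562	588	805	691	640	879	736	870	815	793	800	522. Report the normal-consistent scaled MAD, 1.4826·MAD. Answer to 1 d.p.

Sorted: 522, 562, 588, 628, 640, 691, 736, 793, 800, 805, 815, 870, 879 → median = 736
|x − 736| sorted: 0, 45, 57, 64, 69, 79, 96, 108, 134, 143, 148, 174, 214 → MAD = 96
Robust SD ≈ 1.4826 × 96 = 142.330

142.3 ms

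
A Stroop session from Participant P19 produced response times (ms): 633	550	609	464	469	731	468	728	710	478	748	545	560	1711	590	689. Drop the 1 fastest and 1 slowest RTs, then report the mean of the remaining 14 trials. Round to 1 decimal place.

607.7 ms

Sorted: 464, 468, 469, 478, 545, 550, 560, 590, 609, 633, 689, 710, 728, 731, 748, 1711
Drop lowest 1 (464) and highest 1 (1711)
Remaining (n=14): Σ = 8508, mean = 8508/14 = 607.714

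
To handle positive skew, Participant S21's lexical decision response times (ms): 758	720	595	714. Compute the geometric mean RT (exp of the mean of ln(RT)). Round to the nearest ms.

694 ms

ln(RT): 6.6307, 6.5793, 6.3886, 6.5709
Mean ln(RT) = 26.1694/4 = 6.54234
Geometric mean = exp(6.54234) = 693.91 ms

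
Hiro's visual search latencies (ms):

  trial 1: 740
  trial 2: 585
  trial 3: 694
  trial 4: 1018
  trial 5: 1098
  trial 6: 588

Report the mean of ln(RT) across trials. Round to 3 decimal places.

6.637

ln(RT): 6.6067, 6.3716, 6.5425, 6.9256, 7.0012, 6.3767
Σ ln(RT) = 39.8243
Mean = 39.8243/6 = 6.63738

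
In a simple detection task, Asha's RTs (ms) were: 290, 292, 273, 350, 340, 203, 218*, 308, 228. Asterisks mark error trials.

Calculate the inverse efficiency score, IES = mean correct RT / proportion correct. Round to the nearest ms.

321 ms

Correct trials (n=8): 290, 292, 273, 350, 340, 203, 308, 228
Mean correct RT = 2284/8 = 285.5000 ms
Proportion correct = 8/9
IES = 285.5000 / (8/9) = 321.188 ms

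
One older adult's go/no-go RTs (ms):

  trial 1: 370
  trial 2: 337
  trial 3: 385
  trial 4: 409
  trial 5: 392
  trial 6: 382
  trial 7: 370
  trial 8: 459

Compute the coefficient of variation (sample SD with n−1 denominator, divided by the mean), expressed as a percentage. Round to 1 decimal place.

n = 8, Σ = 3104, M = 388.0000
Σ(x−M)² = 8792.000; s = √(8792.000/7) = 35.4401
CV = 35.4401 / 388.0000 = 0.09134 = 9.134%

9.1%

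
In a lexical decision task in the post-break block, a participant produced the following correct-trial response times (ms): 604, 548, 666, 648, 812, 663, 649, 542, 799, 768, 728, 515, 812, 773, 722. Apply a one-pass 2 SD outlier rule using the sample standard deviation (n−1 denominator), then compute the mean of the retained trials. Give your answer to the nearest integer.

683 ms

n = 15, ΣRT = 10249, M = 683.267
Σ(x−M)² = 141248.93; s = √(141248.93/14) = 100.445
Cutoffs: 683.267 ± 2·100.445 → [482.4, 884.2]
No RTs fall outside the cutoffs; all 15 retained. Mean = 10249/15 = 683.267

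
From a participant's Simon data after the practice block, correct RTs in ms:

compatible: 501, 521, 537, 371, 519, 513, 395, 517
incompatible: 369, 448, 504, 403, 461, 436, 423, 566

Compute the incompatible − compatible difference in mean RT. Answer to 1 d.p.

M(compatible) = 3874/8 = 484.250
M(incompatible) = 3610/8 = 451.250
Difference = 451.250 − 484.250 = -33.000 ms

-33.0 ms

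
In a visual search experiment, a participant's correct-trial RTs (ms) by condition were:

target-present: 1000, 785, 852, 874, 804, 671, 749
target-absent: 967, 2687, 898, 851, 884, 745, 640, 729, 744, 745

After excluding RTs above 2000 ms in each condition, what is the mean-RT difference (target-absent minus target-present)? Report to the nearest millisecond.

target-absent: exclude 2687
M(target-present) = 5735/7 = 819.286
M(target-absent) = 7203/9 = 800.333
Difference = 800.333 − 819.286 = -18.952 ms

-19 ms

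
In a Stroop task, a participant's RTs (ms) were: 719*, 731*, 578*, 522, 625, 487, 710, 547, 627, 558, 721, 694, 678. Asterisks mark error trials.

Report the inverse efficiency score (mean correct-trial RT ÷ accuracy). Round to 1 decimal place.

Correct trials (n=10): 522, 625, 487, 710, 547, 627, 558, 721, 694, 678
Mean correct RT = 6169/10 = 616.9000 ms
Proportion correct = 10/13
IES = 616.9000 / (10/13) = 801.970 ms

802.0 ms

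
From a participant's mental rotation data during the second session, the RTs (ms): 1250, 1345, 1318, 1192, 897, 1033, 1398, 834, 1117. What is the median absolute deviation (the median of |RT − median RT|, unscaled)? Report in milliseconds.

153 ms

Sorted: 834, 897, 1033, 1117, 1192, 1250, 1318, 1345, 1398 → median = 1192
|x − 1192|: 58, 153, 126, 0, 295, 159, 206, 358, 75
Sorted deviations: 0, 58, 75, 126, 153, 159, 206, 295, 358 → MAD = 153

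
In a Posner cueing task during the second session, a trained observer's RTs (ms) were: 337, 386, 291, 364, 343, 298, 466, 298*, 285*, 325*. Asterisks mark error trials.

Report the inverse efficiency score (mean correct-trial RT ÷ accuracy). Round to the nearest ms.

Correct trials (n=7): 337, 386, 291, 364, 343, 298, 466
Mean correct RT = 2485/7 = 355.0000 ms
Proportion correct = 7/10
IES = 355.0000 / (7/10) = 507.143 ms

507 ms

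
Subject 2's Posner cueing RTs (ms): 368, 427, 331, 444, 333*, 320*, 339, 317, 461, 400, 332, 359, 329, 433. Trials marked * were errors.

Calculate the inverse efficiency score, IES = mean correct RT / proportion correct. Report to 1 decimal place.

Correct trials (n=12): 368, 427, 331, 444, 339, 317, 461, 400, 332, 359, 329, 433
Mean correct RT = 4540/12 = 378.3333 ms
Proportion correct = 12/14
IES = 378.3333 / (12/14) = 441.389 ms

441.4 ms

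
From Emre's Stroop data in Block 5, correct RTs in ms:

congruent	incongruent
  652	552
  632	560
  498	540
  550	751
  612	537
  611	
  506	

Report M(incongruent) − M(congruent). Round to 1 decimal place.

M(congruent) = 4061/7 = 580.143
M(incongruent) = 2940/5 = 588.000
Difference = 588.000 − 580.143 = 7.857 ms

7.9 ms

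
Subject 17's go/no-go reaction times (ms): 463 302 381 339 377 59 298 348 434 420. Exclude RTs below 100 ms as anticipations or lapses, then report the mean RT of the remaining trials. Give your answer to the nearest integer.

Excluded: 59
Retained (n=9): Σ = 3362
Mean = 3362/9 = 373.5556

374 ms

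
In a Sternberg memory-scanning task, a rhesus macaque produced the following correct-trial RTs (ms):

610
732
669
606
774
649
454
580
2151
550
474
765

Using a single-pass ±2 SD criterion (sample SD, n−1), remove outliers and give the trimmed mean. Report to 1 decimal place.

623.9 ms

n = 12, ΣRT = 9014, M = 751.167
Σ(x−M)² = 2253699.67; s = √(2253699.67/11) = 452.639
Cutoffs: 751.167 ± 2·452.639 → [-154.1, 1656.4]
Outside: 2151 → excluded.
Retained (n=11): Σ = 6863, mean = 6863/11 = 623.909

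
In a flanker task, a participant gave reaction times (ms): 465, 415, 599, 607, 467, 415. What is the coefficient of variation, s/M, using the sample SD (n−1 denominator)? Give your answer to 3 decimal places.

n = 6, Σ = 2968, M = 494.6667
Σ(x−M)² = 37843.333; s = √(37843.333/5) = 86.9981
CV = 86.9981 / 494.6667 = 0.17587

0.176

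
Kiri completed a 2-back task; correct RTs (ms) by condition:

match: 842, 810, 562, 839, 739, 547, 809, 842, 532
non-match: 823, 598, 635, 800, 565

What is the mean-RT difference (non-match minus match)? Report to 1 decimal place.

-40.5 ms

M(match) = 6522/9 = 724.667
M(non-match) = 3421/5 = 684.200
Difference = 684.200 − 724.667 = -40.467 ms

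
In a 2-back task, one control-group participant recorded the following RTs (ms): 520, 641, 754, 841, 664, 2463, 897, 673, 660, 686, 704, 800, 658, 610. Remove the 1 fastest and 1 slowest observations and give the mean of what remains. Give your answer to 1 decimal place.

Sorted: 520, 610, 641, 658, 660, 664, 673, 686, 704, 754, 800, 841, 897, 2463
Drop lowest 1 (520) and highest 1 (2463)
Remaining (n=12): Σ = 8588, mean = 8588/12 = 715.667

715.7 ms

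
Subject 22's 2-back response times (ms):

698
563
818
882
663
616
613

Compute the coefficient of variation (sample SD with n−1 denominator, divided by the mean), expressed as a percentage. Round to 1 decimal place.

16.8%

n = 7, Σ = 4853, M = 693.2857
Σ(x−M)² = 81499.429; s = √(81499.429/6) = 116.5471
CV = 116.5471 / 693.2857 = 0.16811 = 16.811%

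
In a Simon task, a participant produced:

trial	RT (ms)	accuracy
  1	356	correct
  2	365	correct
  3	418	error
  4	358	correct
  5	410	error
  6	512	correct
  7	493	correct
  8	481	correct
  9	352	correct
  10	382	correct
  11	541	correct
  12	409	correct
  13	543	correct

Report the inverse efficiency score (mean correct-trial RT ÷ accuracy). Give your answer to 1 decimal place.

514.8 ms

Correct trials (n=11): 356, 365, 358, 512, 493, 481, 352, 382, 541, 409, 543
Mean correct RT = 4792/11 = 435.6364 ms
Proportion correct = 11/13
IES = 435.6364 / (11/13) = 514.843 ms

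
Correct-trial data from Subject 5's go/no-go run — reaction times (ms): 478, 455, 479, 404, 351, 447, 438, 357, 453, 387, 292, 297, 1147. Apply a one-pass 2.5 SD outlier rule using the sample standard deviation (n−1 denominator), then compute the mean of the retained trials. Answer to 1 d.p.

403.2 ms

n = 13, ΣRT = 5985, M = 460.385
Σ(x−M)² = 559127.08; s = √(559127.08/12) = 215.856
Cutoffs: 460.385 ± 2.5·215.856 → [-79.3, 1000.0]
Outside: 1147 → excluded.
Retained (n=12): Σ = 4838, mean = 4838/12 = 403.167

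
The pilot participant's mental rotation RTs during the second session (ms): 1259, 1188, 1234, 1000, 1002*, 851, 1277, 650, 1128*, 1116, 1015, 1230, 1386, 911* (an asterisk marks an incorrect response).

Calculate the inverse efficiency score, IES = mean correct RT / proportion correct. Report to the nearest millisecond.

Correct trials (n=11): 1259, 1188, 1234, 1000, 851, 1277, 650, 1116, 1015, 1230, 1386
Mean correct RT = 12206/11 = 1109.6364 ms
Proportion correct = 11/14
IES = 1109.6364 / (11/14) = 1412.264 ms

1412 ms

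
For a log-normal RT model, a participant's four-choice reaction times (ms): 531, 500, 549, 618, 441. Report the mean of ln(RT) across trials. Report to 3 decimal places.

6.263

ln(RT): 6.2748, 6.2146, 6.3081, 6.4265, 6.0890
Σ ln(RT) = 31.3130
Mean = 31.3130/5 = 6.26260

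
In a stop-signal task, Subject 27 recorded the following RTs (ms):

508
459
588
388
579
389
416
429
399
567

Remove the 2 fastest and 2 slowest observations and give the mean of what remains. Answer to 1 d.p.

463.0 ms

Sorted: 388, 389, 399, 416, 429, 459, 508, 567, 579, 588
Drop lowest 2 (388, 389) and highest 2 (579, 588)
Remaining (n=6): Σ = 2778, mean = 2778/6 = 463.000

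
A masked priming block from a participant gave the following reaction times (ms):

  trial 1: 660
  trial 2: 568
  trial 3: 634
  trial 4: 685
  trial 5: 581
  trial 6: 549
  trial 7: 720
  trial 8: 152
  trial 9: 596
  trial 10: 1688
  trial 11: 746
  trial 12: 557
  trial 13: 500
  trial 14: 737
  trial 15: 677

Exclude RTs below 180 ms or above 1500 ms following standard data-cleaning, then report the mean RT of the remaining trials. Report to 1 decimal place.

631.5 ms

Excluded: 152, 1688
Retained (n=13): Σ = 8210
Mean = 8210/13 = 631.5385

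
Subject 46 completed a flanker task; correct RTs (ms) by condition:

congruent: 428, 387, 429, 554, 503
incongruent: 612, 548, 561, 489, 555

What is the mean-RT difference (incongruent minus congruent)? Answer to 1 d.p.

92.8 ms

M(congruent) = 2301/5 = 460.200
M(incongruent) = 2765/5 = 553.000
Difference = 553.000 − 460.200 = 92.800 ms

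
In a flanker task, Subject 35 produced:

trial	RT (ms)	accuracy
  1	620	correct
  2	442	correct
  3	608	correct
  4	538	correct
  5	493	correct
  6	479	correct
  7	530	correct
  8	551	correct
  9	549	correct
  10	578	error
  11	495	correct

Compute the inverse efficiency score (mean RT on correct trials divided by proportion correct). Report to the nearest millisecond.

584 ms

Correct trials (n=10): 620, 442, 608, 538, 493, 479, 530, 551, 549, 495
Mean correct RT = 5305/10 = 530.5000 ms
Proportion correct = 10/11
IES = 530.5000 / (10/11) = 583.550 ms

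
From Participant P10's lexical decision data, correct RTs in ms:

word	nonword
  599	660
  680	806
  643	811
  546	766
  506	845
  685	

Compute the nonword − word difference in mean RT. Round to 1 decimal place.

167.8 ms

M(word) = 3659/6 = 609.833
M(nonword) = 3888/5 = 777.600
Difference = 777.600 − 609.833 = 167.767 ms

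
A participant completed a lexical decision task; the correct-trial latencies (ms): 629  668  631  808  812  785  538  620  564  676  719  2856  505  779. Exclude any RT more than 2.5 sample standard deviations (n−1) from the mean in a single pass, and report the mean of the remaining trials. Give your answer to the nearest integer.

672 ms

n = 14, ΣRT = 11590, M = 827.857
Σ(x−M)² = 4558073.71; s = √(4558073.71/13) = 592.133
Cutoffs: 827.857 ± 2.5·592.133 → [-652.5, 2308.2]
Outside: 2856 → excluded.
Retained (n=13): Σ = 8734, mean = 8734/13 = 671.846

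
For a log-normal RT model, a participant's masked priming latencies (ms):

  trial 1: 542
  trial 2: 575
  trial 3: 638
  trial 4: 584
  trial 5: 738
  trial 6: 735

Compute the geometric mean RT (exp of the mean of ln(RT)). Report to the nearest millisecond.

ln(RT): 6.2953, 6.3544, 6.4583, 6.3699, 6.6039, 6.5999
Mean ln(RT) = 38.6817/6 = 6.44695
Geometric mean = exp(6.44695) = 630.77 ms

631 ms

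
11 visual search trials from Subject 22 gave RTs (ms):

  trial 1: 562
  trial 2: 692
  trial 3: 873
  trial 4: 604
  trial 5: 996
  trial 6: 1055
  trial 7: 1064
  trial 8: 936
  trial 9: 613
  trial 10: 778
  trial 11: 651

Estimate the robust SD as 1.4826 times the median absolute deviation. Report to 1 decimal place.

244.6 ms

Sorted: 562, 604, 613, 651, 692, 778, 873, 936, 996, 1055, 1064 → median = 778
|x − 778| sorted: 0, 86, 95, 127, 158, 165, 174, 216, 218, 277, 286 → MAD = 165
Robust SD ≈ 1.4826 × 165 = 244.629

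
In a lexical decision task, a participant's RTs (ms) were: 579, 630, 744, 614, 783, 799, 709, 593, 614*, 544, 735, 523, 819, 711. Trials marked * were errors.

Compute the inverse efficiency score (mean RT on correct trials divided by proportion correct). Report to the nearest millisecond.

728 ms

Correct trials (n=13): 579, 630, 744, 614, 783, 799, 709, 593, 544, 735, 523, 819, 711
Mean correct RT = 8783/13 = 675.6154 ms
Proportion correct = 13/14
IES = 675.6154 / (13/14) = 727.586 ms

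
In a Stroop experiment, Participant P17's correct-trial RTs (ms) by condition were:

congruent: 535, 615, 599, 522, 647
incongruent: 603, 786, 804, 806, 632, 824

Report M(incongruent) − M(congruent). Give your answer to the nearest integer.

159 ms

M(congruent) = 2918/5 = 583.600
M(incongruent) = 4455/6 = 742.500
Difference = 742.500 − 583.600 = 158.900 ms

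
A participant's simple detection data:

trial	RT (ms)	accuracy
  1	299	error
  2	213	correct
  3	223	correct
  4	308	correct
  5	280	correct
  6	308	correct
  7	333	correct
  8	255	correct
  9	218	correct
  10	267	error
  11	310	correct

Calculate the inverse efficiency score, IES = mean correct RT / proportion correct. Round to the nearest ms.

Correct trials (n=9): 213, 223, 308, 280, 308, 333, 255, 218, 310
Mean correct RT = 2448/9 = 272.0000 ms
Proportion correct = 9/11
IES = 272.0000 / (9/11) = 332.444 ms

332 ms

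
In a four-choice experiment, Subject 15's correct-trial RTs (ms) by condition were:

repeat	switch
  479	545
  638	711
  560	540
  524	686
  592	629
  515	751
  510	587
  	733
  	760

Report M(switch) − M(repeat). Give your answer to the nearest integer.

115 ms

M(repeat) = 3818/7 = 545.429
M(switch) = 5942/9 = 660.222
Difference = 660.222 − 545.429 = 114.794 ms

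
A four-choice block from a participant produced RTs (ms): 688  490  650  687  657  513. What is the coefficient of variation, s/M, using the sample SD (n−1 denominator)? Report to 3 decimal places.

0.145

n = 6, Σ = 3685, M = 614.1667
Σ(x−M)² = 39526.833; s = √(39526.833/5) = 88.9121
CV = 88.9121 / 614.1667 = 0.14477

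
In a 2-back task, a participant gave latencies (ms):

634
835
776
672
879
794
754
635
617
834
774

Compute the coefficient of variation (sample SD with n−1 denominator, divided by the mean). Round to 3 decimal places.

0.123

n = 11, Σ = 8204, M = 745.8182
Σ(x−M)² = 84387.636; s = √(84387.636/10) = 91.8627
CV = 91.8627 / 745.8182 = 0.12317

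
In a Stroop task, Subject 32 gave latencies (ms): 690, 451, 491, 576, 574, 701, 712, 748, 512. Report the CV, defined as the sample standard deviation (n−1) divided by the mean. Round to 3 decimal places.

n = 9, Σ = 5455, M = 606.1111
Σ(x−M)² = 95490.889; s = √(95490.889/8) = 109.2537
CV = 109.2537 / 606.1111 = 0.18025

0.180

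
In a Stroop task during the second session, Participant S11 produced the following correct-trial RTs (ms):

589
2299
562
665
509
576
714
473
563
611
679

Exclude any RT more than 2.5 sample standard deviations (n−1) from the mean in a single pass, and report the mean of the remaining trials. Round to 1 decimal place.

594.1 ms

n = 11, ΣRT = 8240, M = 749.091
Σ(x−M)² = 2693594.91; s = √(2693594.91/10) = 518.999
Cutoffs: 749.091 ± 2.5·518.999 → [-548.4, 2046.6]
Outside: 2299 → excluded.
Retained (n=10): Σ = 5941, mean = 5941/10 = 594.100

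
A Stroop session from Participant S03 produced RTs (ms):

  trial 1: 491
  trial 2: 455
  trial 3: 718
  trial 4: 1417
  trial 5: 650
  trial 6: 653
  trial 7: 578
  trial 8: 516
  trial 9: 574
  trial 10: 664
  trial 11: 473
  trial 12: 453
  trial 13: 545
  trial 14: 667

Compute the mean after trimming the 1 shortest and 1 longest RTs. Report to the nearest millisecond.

Sorted: 453, 455, 473, 491, 516, 545, 574, 578, 650, 653, 664, 667, 718, 1417
Drop lowest 1 (453) and highest 1 (1417)
Remaining (n=12): Σ = 6984, mean = 6984/12 = 582.000

582 ms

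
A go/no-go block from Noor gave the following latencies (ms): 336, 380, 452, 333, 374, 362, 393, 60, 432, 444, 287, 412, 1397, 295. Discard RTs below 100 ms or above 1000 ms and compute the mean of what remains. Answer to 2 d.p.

375.00 ms

Excluded: 60, 1397
Retained (n=12): Σ = 4500
Mean = 4500/12 = 375.0000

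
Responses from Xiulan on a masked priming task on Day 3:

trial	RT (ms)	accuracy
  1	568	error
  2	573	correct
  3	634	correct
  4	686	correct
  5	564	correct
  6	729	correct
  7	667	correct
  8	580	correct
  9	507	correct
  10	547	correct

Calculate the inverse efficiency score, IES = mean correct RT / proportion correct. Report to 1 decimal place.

677.4 ms

Correct trials (n=9): 573, 634, 686, 564, 729, 667, 580, 507, 547
Mean correct RT = 5487/9 = 609.6667 ms
Proportion correct = 9/10
IES = 609.6667 / (9/10) = 677.407 ms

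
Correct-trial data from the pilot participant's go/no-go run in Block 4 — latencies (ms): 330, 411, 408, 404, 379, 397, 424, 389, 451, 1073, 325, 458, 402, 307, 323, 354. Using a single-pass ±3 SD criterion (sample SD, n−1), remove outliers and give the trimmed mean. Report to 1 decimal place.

384.1 ms

n = 16, ΣRT = 6835, M = 427.188
Σ(x−M)² = 475638.44; s = √(475638.44/15) = 178.071
Cutoffs: 427.188 ± 3·178.071 → [-107.0, 961.4]
Outside: 1073 → excluded.
Retained (n=15): Σ = 5762, mean = 5762/15 = 384.133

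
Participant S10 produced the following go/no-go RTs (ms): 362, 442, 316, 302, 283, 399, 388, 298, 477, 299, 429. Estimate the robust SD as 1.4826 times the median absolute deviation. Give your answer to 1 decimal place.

Sorted: 283, 298, 299, 302, 316, 362, 388, 399, 429, 442, 477 → median = 362
|x − 362| sorted: 0, 26, 37, 46, 60, 63, 64, 67, 79, 80, 115 → MAD = 63
Robust SD ≈ 1.4826 × 63 = 93.404

93.4 ms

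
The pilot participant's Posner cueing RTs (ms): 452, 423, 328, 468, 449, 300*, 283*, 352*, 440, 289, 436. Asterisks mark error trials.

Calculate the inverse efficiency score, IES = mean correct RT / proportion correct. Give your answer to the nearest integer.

Correct trials (n=8): 452, 423, 328, 468, 449, 440, 289, 436
Mean correct RT = 3285/8 = 410.6250 ms
Proportion correct = 8/11
IES = 410.6250 / (8/11) = 564.609 ms

565 ms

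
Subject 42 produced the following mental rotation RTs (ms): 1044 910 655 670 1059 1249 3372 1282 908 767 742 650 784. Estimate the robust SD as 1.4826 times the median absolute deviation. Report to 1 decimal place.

Sorted: 650, 655, 670, 742, 767, 784, 908, 910, 1044, 1059, 1249, 1282, 3372 → median = 908
|x − 908| sorted: 0, 2, 124, 136, 141, 151, 166, 238, 253, 258, 341, 374, 2464 → MAD = 166
Robust SD ≈ 1.4826 × 166 = 246.112

246.1 ms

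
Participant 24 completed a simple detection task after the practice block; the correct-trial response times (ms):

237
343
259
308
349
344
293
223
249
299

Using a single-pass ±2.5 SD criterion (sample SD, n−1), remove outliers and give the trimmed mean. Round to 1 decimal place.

n = 10, ΣRT = 2904, M = 290.400
Σ(x−M)² = 19558.40; s = √(19558.40/9) = 46.617
Cutoffs: 290.400 ± 2.5·46.617 → [173.9, 406.9]
No RTs fall outside the cutoffs; all 10 retained. Mean = 2904/10 = 290.400

290.4 ms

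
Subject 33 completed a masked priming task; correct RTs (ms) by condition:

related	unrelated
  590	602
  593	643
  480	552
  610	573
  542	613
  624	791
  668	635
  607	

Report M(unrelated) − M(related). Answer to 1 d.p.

M(related) = 4714/8 = 589.250
M(unrelated) = 4409/7 = 629.857
Difference = 629.857 − 589.250 = 40.607 ms

40.6 ms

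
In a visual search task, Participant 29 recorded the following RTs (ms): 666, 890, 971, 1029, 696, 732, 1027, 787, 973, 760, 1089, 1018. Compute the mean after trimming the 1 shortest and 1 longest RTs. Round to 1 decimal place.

Sorted: 666, 696, 732, 760, 787, 890, 971, 973, 1018, 1027, 1029, 1089
Drop lowest 1 (666) and highest 1 (1089)
Remaining (n=10): Σ = 8883, mean = 8883/10 = 888.300

888.3 ms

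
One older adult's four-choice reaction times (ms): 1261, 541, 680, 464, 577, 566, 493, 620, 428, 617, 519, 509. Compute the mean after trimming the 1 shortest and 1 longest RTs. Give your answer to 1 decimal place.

558.6 ms

Sorted: 428, 464, 493, 509, 519, 541, 566, 577, 617, 620, 680, 1261
Drop lowest 1 (428) and highest 1 (1261)
Remaining (n=10): Σ = 5586, mean = 5586/10 = 558.600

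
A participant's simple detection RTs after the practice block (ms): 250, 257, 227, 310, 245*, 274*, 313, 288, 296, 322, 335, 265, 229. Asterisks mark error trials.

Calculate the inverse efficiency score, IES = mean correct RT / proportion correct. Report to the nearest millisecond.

332 ms

Correct trials (n=11): 250, 257, 227, 310, 313, 288, 296, 322, 335, 265, 229
Mean correct RT = 3092/11 = 281.0909 ms
Proportion correct = 11/13
IES = 281.0909 / (11/13) = 332.198 ms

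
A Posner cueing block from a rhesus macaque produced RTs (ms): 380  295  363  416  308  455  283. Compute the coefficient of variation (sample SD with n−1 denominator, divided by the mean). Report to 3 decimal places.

n = 7, Σ = 2500, M = 357.1429
Σ(x−M)² = 25370.857; s = √(25370.857/6) = 65.0267
CV = 65.0267 / 357.1429 = 0.18207

0.182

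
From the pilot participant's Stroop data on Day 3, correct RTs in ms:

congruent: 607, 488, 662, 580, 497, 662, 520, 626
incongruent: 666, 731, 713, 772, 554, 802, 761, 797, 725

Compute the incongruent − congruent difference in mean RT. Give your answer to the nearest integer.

M(congruent) = 4642/8 = 580.250
M(incongruent) = 6521/9 = 724.556
Difference = 724.556 − 580.250 = 144.306 ms

144 ms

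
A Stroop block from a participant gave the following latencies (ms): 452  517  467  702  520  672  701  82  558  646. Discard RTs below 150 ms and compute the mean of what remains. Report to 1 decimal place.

Excluded: 82
Retained (n=9): Σ = 5235
Mean = 5235/9 = 581.6667

581.7 ms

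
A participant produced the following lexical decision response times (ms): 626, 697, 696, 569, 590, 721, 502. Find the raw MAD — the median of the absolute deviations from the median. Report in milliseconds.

70 ms

Sorted: 502, 569, 590, 626, 696, 697, 721 → median = 626
|x − 626|: 0, 71, 70, 57, 36, 95, 124
Sorted deviations: 0, 36, 57, 70, 71, 95, 124 → MAD = 70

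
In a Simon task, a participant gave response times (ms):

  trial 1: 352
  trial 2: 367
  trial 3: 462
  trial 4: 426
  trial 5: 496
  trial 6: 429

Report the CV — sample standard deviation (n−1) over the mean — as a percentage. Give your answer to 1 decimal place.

n = 6, Σ = 2532, M = 422.0000
Σ(x−M)² = 15066.000; s = √(15066.000/5) = 54.8926
CV = 54.8926 / 422.0000 = 0.13008 = 13.008%

13.0%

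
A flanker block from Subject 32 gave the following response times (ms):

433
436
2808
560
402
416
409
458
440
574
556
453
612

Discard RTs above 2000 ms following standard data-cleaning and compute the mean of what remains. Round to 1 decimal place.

Excluded: 2808
Retained (n=12): Σ = 5749
Mean = 5749/12 = 479.0833

479.1 ms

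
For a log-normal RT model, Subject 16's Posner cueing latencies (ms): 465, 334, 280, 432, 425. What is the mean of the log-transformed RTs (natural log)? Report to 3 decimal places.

ln(RT): 6.1420, 5.8111, 5.6348, 6.0684, 6.0521
Σ ln(RT) = 29.7085
Mean = 29.7085/5 = 5.94170

5.942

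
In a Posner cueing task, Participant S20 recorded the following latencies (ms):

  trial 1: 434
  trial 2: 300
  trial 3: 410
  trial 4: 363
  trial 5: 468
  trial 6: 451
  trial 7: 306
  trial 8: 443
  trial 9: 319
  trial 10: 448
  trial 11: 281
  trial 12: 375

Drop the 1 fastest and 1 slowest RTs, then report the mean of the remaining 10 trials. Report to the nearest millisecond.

385 ms

Sorted: 281, 300, 306, 319, 363, 375, 410, 434, 443, 448, 451, 468
Drop lowest 1 (281) and highest 1 (468)
Remaining (n=10): Σ = 3849, mean = 3849/10 = 384.900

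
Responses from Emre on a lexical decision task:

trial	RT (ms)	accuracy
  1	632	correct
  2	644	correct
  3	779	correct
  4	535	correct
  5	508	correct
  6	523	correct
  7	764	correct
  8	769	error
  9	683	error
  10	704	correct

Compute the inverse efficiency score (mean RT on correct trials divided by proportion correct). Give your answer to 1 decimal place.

795.2 ms

Correct trials (n=8): 632, 644, 779, 535, 508, 523, 764, 704
Mean correct RT = 5089/8 = 636.1250 ms
Proportion correct = 8/10
IES = 636.1250 / (8/10) = 795.156 ms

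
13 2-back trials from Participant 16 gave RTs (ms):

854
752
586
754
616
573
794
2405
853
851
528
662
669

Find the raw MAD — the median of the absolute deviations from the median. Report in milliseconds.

101 ms

Sorted: 528, 573, 586, 616, 662, 669, 752, 754, 794, 851, 853, 854, 2405 → median = 752
|x − 752|: 102, 0, 166, 2, 136, 179, 42, 1653, 101, 99, 224, 90, 83
Sorted deviations: 0, 2, 42, 83, 90, 99, 101, 102, 136, 166, 179, 224, 1653 → MAD = 101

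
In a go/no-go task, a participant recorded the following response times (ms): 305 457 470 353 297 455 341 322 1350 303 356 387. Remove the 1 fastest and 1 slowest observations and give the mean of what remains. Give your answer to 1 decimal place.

374.9 ms

Sorted: 297, 303, 305, 322, 341, 353, 356, 387, 455, 457, 470, 1350
Drop lowest 1 (297) and highest 1 (1350)
Remaining (n=10): Σ = 3749, mean = 3749/10 = 374.900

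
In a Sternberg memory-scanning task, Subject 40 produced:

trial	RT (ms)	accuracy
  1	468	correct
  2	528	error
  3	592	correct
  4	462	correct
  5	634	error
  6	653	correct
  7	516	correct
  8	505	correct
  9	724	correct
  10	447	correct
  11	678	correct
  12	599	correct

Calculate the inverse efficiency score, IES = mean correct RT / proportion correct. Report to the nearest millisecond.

677 ms

Correct trials (n=10): 468, 592, 462, 653, 516, 505, 724, 447, 678, 599
Mean correct RT = 5644/10 = 564.4000 ms
Proportion correct = 10/12
IES = 564.4000 / (10/12) = 677.280 ms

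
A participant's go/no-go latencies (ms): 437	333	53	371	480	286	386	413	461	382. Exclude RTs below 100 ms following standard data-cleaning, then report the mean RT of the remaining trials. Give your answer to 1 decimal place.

Excluded: 53
Retained (n=9): Σ = 3549
Mean = 3549/9 = 394.3333

394.3 ms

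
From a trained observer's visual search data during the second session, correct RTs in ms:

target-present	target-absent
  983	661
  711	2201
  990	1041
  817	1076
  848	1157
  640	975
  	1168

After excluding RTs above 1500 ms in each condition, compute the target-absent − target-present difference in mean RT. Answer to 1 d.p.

181.5 ms

target-absent: exclude 2201
M(target-present) = 4989/6 = 831.500
M(target-absent) = 6078/6 = 1013.000
Difference = 1013.000 − 831.500 = 181.500 ms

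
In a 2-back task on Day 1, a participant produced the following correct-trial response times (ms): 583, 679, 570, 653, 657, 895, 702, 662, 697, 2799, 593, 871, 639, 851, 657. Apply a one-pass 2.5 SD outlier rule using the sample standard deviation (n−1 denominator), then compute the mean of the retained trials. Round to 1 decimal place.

n = 15, ΣRT = 12508, M = 833.867
Σ(x−M)² = 4280627.73; s = √(4280627.73/14) = 552.955
Cutoffs: 833.867 ± 2.5·552.955 → [-548.5, 2216.3]
Outside: 2799 → excluded.
Retained (n=14): Σ = 9709, mean = 9709/14 = 693.500

693.5 ms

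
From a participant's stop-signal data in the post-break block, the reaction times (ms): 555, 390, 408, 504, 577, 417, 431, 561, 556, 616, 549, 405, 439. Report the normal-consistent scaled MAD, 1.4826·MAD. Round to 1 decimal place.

108.2 ms

Sorted: 390, 405, 408, 417, 431, 439, 504, 549, 555, 556, 561, 577, 616 → median = 504
|x − 504| sorted: 0, 45, 51, 52, 57, 65, 73, 73, 87, 96, 99, 112, 114 → MAD = 73
Robust SD ≈ 1.4826 × 73 = 108.230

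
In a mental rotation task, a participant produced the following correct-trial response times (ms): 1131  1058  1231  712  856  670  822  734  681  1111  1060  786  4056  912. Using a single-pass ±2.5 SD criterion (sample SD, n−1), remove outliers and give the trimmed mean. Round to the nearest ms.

n = 14, ΣRT = 15820, M = 1130.000
Σ(x−M)² = 9662664.00; s = √(9662664.00/13) = 862.138
Cutoffs: 1130.000 ± 2.5·862.138 → [-1025.3, 3285.3]
Outside: 4056 → excluded.
Retained (n=13): Σ = 11764, mean = 11764/13 = 904.923

905 ms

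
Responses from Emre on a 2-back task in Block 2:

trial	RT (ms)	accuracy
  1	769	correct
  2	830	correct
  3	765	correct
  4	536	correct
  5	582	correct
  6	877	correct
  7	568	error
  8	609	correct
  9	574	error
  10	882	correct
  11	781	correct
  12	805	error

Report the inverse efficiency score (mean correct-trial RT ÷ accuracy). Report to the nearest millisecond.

982 ms

Correct trials (n=9): 769, 830, 765, 536, 582, 877, 609, 882, 781
Mean correct RT = 6631/9 = 736.7778 ms
Proportion correct = 9/12
IES = 736.7778 / (9/12) = 982.370 ms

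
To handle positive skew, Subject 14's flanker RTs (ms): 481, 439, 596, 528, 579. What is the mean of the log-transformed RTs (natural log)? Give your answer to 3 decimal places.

6.256

ln(RT): 6.1759, 6.0845, 6.3902, 6.2691, 6.3613
Σ ln(RT) = 31.2810
Mean = 31.2810/5 = 6.25620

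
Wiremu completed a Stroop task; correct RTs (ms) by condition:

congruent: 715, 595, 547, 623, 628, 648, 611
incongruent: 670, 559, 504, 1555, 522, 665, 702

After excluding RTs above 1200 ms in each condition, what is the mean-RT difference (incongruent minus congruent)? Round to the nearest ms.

-20 ms

incongruent: exclude 1555
M(congruent) = 4367/7 = 623.857
M(incongruent) = 3622/6 = 603.667
Difference = 603.667 − 623.857 = -20.190 ms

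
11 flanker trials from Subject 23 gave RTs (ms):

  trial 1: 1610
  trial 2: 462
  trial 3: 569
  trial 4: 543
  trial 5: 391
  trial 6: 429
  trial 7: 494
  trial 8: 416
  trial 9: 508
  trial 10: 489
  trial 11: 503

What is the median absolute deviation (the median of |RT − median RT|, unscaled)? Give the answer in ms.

Sorted: 391, 416, 429, 462, 489, 494, 503, 508, 543, 569, 1610 → median = 494
|x − 494|: 1116, 32, 75, 49, 103, 65, 0, 78, 14, 5, 9
Sorted deviations: 0, 5, 9, 14, 32, 49, 65, 75, 78, 103, 1116 → MAD = 49

49 ms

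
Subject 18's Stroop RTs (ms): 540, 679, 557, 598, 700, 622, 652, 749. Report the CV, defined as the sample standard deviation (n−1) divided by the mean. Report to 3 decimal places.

0.113

n = 8, Σ = 5097, M = 637.1250
Σ(x−M)² = 36056.875; s = √(36056.875/7) = 71.7703
CV = 71.7703 / 637.1250 = 0.11265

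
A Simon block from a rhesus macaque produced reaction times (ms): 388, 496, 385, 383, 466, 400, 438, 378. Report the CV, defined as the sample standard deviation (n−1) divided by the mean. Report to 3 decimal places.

0.107

n = 8, Σ = 3334, M = 416.7500
Σ(x−M)² = 13913.500; s = √(13913.500/7) = 44.5830
CV = 44.5830 / 416.7500 = 0.10698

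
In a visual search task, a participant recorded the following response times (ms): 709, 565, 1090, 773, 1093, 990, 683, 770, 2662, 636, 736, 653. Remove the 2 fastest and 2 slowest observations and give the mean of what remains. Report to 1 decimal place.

Sorted: 565, 636, 653, 683, 709, 736, 770, 773, 990, 1090, 1093, 2662
Drop lowest 2 (565, 636) and highest 2 (1093, 2662)
Remaining (n=8): Σ = 6404, mean = 6404/8 = 800.500

800.5 ms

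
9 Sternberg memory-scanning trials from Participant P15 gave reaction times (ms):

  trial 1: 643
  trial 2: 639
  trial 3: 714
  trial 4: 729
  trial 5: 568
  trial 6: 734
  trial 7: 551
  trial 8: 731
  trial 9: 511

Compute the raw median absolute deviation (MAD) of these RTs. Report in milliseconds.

Sorted: 511, 551, 568, 639, 643, 714, 729, 731, 734 → median = 643
|x − 643|: 0, 4, 71, 86, 75, 91, 92, 88, 132
Sorted deviations: 0, 4, 71, 75, 86, 88, 91, 92, 132 → MAD = 86

86 ms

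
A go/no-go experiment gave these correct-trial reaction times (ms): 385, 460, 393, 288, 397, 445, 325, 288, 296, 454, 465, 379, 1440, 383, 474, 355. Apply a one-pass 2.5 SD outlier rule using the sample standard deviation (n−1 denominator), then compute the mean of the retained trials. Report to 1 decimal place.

n = 16, ΣRT = 7227, M = 451.688
Σ(x−M)² = 1101663.44; s = √(1101663.44/15) = 271.006
Cutoffs: 451.688 ± 2.5·271.006 → [-225.8, 1129.2]
Outside: 1440 → excluded.
Retained (n=15): Σ = 5787, mean = 5787/15 = 385.800

385.8 ms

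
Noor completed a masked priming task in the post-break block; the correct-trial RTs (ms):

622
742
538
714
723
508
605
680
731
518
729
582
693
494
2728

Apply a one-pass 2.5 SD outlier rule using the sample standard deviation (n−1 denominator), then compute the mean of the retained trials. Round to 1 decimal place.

n = 15, ΣRT = 11607, M = 773.800
Σ(x−M)² = 4203528.40; s = √(4203528.40/14) = 547.953
Cutoffs: 773.800 ± 2.5·547.953 → [-596.1, 2143.7]
Outside: 2728 → excluded.
Retained (n=14): Σ = 8879, mean = 8879/14 = 634.214

634.2 ms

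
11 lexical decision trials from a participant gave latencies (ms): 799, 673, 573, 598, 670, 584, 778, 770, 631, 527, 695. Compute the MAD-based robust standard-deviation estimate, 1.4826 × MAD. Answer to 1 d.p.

Sorted: 527, 573, 584, 598, 631, 670, 673, 695, 770, 778, 799 → median = 670
|x − 670| sorted: 0, 3, 25, 39, 72, 86, 97, 100, 108, 129, 143 → MAD = 86
Robust SD ≈ 1.4826 × 86 = 127.504

127.5 ms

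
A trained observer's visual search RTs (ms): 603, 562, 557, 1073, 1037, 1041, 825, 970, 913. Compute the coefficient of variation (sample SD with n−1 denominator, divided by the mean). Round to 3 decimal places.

0.255

n = 9, Σ = 7581, M = 842.3333
Σ(x−M)² = 369446.000; s = √(369446.000/8) = 214.8971
CV = 214.8971 / 842.3333 = 0.25512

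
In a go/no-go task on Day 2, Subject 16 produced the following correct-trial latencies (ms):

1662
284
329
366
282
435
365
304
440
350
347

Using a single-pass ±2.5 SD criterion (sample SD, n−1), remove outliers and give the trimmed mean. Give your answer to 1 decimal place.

350.2 ms

n = 11, ΣRT = 5164, M = 469.455
Σ(x−M)² = 1591732.73; s = √(1591732.73/10) = 398.965
Cutoffs: 469.455 ± 2.5·398.965 → [-528.0, 1466.9]
Outside: 1662 → excluded.
Retained (n=10): Σ = 3502, mean = 3502/10 = 350.200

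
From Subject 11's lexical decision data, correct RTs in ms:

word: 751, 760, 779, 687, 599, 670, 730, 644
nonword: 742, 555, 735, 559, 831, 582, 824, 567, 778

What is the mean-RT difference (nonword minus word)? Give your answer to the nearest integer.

-17 ms

M(word) = 5620/8 = 702.500
M(nonword) = 6173/9 = 685.889
Difference = 685.889 − 702.500 = -16.611 ms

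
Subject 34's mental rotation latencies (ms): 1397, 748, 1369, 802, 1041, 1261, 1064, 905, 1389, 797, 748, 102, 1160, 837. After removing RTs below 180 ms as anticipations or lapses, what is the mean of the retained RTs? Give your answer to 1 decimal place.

1039.8 ms

Excluded: 102
Retained (n=13): Σ = 13518
Mean = 13518/13 = 1039.8462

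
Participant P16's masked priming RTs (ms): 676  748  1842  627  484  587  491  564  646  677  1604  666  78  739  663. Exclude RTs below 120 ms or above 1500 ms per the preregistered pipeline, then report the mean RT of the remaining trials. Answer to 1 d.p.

Excluded: 78, 1604, 1842
Retained (n=12): Σ = 7568
Mean = 7568/12 = 630.6667

630.7 ms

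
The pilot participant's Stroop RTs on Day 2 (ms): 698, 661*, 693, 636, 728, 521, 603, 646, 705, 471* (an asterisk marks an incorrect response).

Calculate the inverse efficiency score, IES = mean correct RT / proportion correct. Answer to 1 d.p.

Correct trials (n=8): 698, 693, 636, 728, 521, 603, 646, 705
Mean correct RT = 5230/8 = 653.7500 ms
Proportion correct = 8/10
IES = 653.7500 / (8/10) = 817.188 ms

817.2 ms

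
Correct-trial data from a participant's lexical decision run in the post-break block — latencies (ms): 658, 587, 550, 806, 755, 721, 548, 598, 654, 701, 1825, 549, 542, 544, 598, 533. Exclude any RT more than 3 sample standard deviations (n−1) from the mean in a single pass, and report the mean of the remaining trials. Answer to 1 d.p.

622.9 ms

n = 16, ΣRT = 11169, M = 698.062
Σ(x−M)² = 1463318.94; s = √(1463318.94/15) = 312.337
Cutoffs: 698.062 ± 3·312.337 → [-238.9, 1635.1]
Outside: 1825 → excluded.
Retained (n=15): Σ = 9344, mean = 9344/15 = 622.933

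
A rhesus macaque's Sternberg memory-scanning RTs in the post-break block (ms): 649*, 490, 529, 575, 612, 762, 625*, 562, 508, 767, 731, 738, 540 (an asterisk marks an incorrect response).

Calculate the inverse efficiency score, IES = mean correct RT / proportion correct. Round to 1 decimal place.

Correct trials (n=11): 490, 529, 575, 612, 762, 562, 508, 767, 731, 738, 540
Mean correct RT = 6814/11 = 619.4545 ms
Proportion correct = 11/13
IES = 619.4545 / (11/13) = 732.083 ms

732.1 ms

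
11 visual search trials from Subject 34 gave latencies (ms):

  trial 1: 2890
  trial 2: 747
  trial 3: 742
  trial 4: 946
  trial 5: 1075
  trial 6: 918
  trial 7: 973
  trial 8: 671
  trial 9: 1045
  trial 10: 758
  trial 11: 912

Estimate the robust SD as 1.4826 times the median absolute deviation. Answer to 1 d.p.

Sorted: 671, 742, 747, 758, 912, 918, 946, 973, 1045, 1075, 2890 → median = 918
|x − 918| sorted: 0, 6, 28, 55, 127, 157, 160, 171, 176, 247, 1972 → MAD = 157
Robust SD ≈ 1.4826 × 157 = 232.768

232.8 ms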